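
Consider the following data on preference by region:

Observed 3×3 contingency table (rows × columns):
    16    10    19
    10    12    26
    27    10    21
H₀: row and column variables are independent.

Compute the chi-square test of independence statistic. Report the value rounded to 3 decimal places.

test statistic = 7.702

Row totals [45, 48, 58], col totals [53, 32, 66], n=151
χ² = (16−15.79)²/15.79 + (10−9.54)²/9.54 + (19−19.67)²/19.67 + (10−16.85)²/16.85 + (12−10.17)²/10.17 + (26−20.98)²/20.98 + (27−20.36)²/20.36 + (10−12.29)²/12.29 + (21−25.35)²/25.35 = 7.7019
df = 4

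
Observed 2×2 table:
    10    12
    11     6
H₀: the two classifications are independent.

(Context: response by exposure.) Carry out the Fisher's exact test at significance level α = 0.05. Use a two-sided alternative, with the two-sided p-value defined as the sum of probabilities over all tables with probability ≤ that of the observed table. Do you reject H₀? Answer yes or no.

reject H₀: no

Margins: r₁=22, r₂=17, c₁=21, c₂=18, n=39
p_obs = C(22,10)·C(17,11)/C(39,21); sum pmf over tables with pmf ≤ p_obs
p-value (two-sided) = 0.33400
At α=0.05: p ≥ α → fail to reject H₀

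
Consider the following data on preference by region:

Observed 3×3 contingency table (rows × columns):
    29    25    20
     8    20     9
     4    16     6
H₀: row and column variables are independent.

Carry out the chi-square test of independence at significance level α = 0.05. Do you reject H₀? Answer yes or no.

Row totals [74, 37, 26], col totals [41, 61, 35], n=137
χ² = (29−22.15)²/22.15 + (25−32.95)²/32.95 + (20−18.91)²/18.91 + (8−11.07)²/11.07 + (20−16.47)²/16.47 + (9−9.45)²/9.45 + (4−7.78)²/7.78 + (16−11.58)²/11.58 + (6−6.64)²/6.64 = 9.3209
df = 4
p-value (upper-tail) = 0.05356
At α=0.05: p ≥ α → fail to reject H₀

reject H₀: no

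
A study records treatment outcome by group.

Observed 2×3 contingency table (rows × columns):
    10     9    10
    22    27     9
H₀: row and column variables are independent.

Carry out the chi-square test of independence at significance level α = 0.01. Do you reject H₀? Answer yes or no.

Row totals [29, 58], col totals [32, 36, 19], n=87
χ² = (10−10.67)²/10.67 + (9−12.00)²/12.00 + (10−6.33)²/6.33 + (22−21.33)²/21.33 + (27−24.00)²/24.00 + (9−12.67)²/12.67 = 4.3717
df = 2
p-value (upper-tail) = 0.11238
At α=0.01: p ≥ α → fail to reject H₀

reject H₀: no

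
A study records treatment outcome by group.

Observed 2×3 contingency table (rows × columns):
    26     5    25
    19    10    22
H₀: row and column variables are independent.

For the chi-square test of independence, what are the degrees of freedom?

df = (r−1)(c−1) = (2−1)·(3−1) = 2

degrees of freedom = 2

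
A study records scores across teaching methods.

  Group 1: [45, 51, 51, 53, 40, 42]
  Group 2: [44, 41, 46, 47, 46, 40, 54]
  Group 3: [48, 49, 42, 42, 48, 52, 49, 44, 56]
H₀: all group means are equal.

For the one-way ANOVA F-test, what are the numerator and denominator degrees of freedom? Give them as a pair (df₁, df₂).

k = 3 groups, N = 22 total
df = (k−1, N−k) = (3−1, 22−3) = (2, 19)

degrees of freedom = [2, 19]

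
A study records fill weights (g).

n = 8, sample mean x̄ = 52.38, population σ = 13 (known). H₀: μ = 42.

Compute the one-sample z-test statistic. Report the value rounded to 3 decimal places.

SE = σ/√n = 13/√8 = 4.5962
z = (x̄−μ₀)/SE = (52.38−42)/4.5962 = 2.2584

test statistic = 2.258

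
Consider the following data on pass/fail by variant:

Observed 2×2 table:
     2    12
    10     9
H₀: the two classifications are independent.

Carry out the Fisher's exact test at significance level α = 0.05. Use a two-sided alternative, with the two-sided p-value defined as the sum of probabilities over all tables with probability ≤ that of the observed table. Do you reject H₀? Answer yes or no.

Margins: r₁=14, r₂=19, c₁=12, c₂=21, n=33
p_obs = C(14,2)·C(19,10)/C(33,12); sum pmf over tables with pmf ≤ p_obs
p-value (two-sided) = 0.03279
At α=0.05: p < α → reject H₀

reject H₀: yes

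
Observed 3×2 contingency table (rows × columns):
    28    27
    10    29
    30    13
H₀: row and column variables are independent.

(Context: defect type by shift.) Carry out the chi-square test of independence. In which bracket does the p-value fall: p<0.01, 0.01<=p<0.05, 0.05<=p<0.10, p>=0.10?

p-value bracket: p<0.01

Row totals [55, 39, 43], col totals [68, 69], n=137
χ² = (28−27.30)²/27.30 + (27−27.70)²/27.70 + (10−19.36)²/19.36 + (29−19.64)²/19.64 + (30−21.34)²/21.34 + (13−21.66)²/21.66 = 15.9891
df = 2
p-value (upper-tail) = 0.00034
→ bracket: p<0.01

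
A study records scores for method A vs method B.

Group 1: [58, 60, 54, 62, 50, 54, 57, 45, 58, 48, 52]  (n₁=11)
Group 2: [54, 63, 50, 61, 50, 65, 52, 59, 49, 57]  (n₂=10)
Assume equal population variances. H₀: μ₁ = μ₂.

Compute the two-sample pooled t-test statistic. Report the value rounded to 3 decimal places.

x̄₁=54.364, s₁=5.259, n₁=11
x̄₂=56.000, s₂=5.831, n₂=10
s_p² = [10·5.259² + 9·5.831²]/19 = 30.6603
SE = √(s_p²·(1/11+1/10)) = 2.4194
t = (54.364−56.000)/2.4194 = -0.6764
df = 19

test statistic = -0.676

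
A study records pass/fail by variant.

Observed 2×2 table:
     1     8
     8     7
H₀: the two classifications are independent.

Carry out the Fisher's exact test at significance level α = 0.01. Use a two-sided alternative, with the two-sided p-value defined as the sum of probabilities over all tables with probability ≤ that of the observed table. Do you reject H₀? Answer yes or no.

reject H₀: no

Margins: r₁=9, r₂=15, c₁=9, c₂=15, n=24
p_obs = C(9,1)·C(15,8)/C(24,9); sum pmf over tables with pmf ≤ p_obs
p-value (two-sided) = 0.08035
At α=0.01: p ≥ α → fail to reject H₀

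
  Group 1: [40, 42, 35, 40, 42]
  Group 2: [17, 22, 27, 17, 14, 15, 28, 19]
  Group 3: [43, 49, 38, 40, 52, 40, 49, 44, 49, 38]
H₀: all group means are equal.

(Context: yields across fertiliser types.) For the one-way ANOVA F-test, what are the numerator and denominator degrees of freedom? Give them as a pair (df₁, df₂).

k = 3 groups, N = 23 total
df = (k−1, N−k) = (3−1, 23−3) = (2, 20)

degrees of freedom = [2, 20]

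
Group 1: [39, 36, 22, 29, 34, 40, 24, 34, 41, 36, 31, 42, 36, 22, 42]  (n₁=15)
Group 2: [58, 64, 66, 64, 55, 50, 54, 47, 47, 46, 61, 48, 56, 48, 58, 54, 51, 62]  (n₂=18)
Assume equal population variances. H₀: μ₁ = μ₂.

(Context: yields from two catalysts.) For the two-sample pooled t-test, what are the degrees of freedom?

degrees of freedom = 31

df = n₁ + n₂ − 2 = 15 + 18 − 2 = 31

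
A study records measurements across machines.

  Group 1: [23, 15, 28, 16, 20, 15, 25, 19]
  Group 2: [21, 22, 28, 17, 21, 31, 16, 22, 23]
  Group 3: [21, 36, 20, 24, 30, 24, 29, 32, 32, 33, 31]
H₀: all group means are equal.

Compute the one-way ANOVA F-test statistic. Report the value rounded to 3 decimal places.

test statistic = 7.107

Group means [20.12, 22.33, 28.36], grand mean 24.071
SSB = Σnᵢ(x̄ᵢ−x̄)² = 354.437; SSW = ΣΣ(x−x̄ᵢ)² = 623.420
MSB = 354.437/2 = 177.2183; MSW = 623.420/25 = 24.9368
F = MSB/MSW = 7.1067
df = (2, 25)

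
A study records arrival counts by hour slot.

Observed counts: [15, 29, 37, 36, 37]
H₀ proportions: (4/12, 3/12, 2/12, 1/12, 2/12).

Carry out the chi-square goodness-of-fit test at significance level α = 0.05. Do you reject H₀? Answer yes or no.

reject H₀: yes

n = 154; E_i = n·p_i = [51.33, 38.50, 25.67, 12.83, 25.67]
χ² = (15−51.33)²/51.33 + (29−38.50)²/38.50 + (37−25.67)²/25.67 + (36−12.83)²/12.83 + (37−25.67)²/25.67 = 79.8896
df = 4
p-value (upper-tail) = 0.00000
At α=0.05: p < α → reject H₀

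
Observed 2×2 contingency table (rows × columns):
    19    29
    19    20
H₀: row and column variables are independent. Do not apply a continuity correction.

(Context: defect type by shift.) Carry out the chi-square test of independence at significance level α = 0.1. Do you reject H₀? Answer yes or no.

reject H₀: no

Row totals [48, 39], col totals [38, 49], n=87
χ² = (19−20.97)²/20.97 + (29−27.03)²/27.03 + (19−17.03)²/17.03 + (20−21.97)²/21.97 = 0.7298
df = 1
p-value (upper-tail) = 0.39294
At α=0.1: p ≥ α → fail to reject H₀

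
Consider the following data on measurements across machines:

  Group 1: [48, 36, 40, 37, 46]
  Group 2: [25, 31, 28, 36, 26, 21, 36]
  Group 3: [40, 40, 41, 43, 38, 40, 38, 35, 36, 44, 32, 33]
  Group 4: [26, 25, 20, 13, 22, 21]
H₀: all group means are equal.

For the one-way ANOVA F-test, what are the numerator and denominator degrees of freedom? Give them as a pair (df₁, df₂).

k = 4 groups, N = 30 total
df = (k−1, N−k) = (4−1, 30−4) = (3, 26)

degrees of freedom = [3, 26]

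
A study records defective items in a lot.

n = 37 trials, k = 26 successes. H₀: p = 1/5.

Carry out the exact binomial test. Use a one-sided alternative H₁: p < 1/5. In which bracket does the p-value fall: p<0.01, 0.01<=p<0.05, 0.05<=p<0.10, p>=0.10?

Exact binomial: n=37, k=26, p₀=1/5=0.2000
P(X≤26) from Σ C(n,i)·p₀^i·(1−p₀)^(n−i)
p-value (one-sided, H₁ less) = 1.00000
→ bracket: p>=0.10

p-value bracket: p>=0.10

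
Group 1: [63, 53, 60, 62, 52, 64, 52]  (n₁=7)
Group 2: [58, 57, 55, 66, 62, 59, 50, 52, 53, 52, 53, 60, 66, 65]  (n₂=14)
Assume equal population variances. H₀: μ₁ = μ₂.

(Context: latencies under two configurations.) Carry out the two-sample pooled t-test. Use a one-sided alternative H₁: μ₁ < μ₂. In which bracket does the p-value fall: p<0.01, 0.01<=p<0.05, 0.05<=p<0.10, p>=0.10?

x̄₁=58.000, s₁=5.447, n₁=7
x̄₂=57.714, s₂=5.497, n₂=14
s_p² = [6·5.447² + 13·5.497²]/19 = 30.0451
SE = √(s_p²·(1/7+1/14)) = 2.5374
t = (58.000−57.714)/2.5374 = 0.1126
df = 19
p-value (one-sided, H₁ less) = 0.54424
→ bracket: p>=0.10

p-value bracket: p>=0.10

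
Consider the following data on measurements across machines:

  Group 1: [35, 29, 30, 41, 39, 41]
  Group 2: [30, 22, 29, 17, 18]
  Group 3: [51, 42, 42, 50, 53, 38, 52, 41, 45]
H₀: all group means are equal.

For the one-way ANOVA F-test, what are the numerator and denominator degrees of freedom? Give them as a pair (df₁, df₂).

k = 3 groups, N = 20 total
df = (k−1, N−k) = (3−1, 20−3) = (2, 17)

degrees of freedom = [2, 17]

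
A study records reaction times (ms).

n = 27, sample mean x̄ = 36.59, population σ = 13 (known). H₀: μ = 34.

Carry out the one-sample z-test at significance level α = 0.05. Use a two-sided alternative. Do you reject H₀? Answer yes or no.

SE = σ/√n = 13/√27 = 2.5019
z = (x̄−μ₀)/SE = (36.59−34)/2.5019 = 1.0352
p-value (two-sided) = 0.30056
At α=0.05: p ≥ α → fail to reject H₀

reject H₀: no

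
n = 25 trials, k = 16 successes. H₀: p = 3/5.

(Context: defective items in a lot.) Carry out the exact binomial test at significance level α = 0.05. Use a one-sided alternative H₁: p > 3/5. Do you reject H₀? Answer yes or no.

Exact binomial: n=25, k=16, p₀=3/5=0.6000
P(X≥16) from Σ C(n,i)·p₀^i·(1−p₀)^(n−i)
p-value (one-sided, H₁ greater) = 0.42462
At α=0.05: p ≥ α → fail to reject H₀

reject H₀: no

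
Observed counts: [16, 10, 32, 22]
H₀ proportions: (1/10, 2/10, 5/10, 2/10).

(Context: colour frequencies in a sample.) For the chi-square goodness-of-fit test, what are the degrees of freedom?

df = k − 1 = 4 − 1 = 3

degrees of freedom = 3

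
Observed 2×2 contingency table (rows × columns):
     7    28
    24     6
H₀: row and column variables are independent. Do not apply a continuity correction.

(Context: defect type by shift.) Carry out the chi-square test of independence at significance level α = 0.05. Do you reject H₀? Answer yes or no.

Row totals [35, 30], col totals [31, 34], n=65
χ² = (7−16.69)²/16.69 + (28−18.31)²/18.31 + (24−14.31)²/14.31 + (6−15.69)²/15.69 = 23.3112
df = 1
p-value (upper-tail) = 0.00000
At α=0.05: p < α → reject H₀

reject H₀: yes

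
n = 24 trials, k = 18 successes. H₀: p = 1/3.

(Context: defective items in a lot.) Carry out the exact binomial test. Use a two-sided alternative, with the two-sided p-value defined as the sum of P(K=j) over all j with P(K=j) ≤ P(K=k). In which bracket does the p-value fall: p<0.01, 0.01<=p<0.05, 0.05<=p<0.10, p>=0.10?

p-value bracket: p<0.01

Exact binomial: n=24, k=18, p₀=1/3=0.3333
P(X=j) = C(n,j)·p₀^j·(1−p₀)^(n−j); p = Σ P(X=j) over j with P(X=j) ≤ P(X=18)
p-value (two-sided) = 0.00004
→ bracket: p<0.01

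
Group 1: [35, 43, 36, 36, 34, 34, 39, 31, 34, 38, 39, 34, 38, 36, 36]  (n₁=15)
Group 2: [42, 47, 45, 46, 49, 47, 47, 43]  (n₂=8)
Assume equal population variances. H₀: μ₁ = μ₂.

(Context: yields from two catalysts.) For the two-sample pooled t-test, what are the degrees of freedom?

df = n₁ + n₂ − 2 = 15 + 8 − 2 = 21

degrees of freedom = 21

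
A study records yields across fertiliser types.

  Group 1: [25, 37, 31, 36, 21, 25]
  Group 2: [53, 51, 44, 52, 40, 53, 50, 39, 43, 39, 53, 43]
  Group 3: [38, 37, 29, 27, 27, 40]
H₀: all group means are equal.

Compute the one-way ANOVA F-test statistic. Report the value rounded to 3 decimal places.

test statistic = 20.590

Group means [29.17, 46.67, 33.00], grand mean 38.875
SSB = Σnᵢ(x̄ᵢ−x̄)² = 1501.125; SSW = ΣΣ(x−x̄ᵢ)² = 765.500
MSB = 1501.125/2 = 750.5625; MSW = 765.500/21 = 36.4524
F = MSB/MSW = 20.5902
df = (2, 21)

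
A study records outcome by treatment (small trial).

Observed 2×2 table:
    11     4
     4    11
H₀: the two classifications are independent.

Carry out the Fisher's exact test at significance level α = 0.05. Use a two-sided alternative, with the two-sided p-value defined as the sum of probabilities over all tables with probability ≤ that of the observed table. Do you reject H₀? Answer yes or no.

Margins: r₁=15, r₂=15, c₁=15, c₂=15, n=30
p_obs = C(15,11)·C(15,4)/C(30,15); sum pmf over tables with pmf ≤ p_obs
p-value (two-sided) = 0.02684
At α=0.05: p < α → reject H₀

reject H₀: yes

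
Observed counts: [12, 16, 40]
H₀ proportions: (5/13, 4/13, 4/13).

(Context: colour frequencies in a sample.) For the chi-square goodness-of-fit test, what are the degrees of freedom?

df = k − 1 = 3 − 1 = 2

degrees of freedom = 2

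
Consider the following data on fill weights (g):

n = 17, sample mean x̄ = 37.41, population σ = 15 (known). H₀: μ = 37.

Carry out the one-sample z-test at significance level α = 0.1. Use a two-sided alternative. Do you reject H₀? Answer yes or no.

SE = σ/√n = 15/√17 = 3.6380
z = (x̄−μ₀)/SE = (37.41−37)/3.6380 = 0.1127
p-value (two-sided) = 0.91027
At α=0.1: p ≥ α → fail to reject H₀

reject H₀: no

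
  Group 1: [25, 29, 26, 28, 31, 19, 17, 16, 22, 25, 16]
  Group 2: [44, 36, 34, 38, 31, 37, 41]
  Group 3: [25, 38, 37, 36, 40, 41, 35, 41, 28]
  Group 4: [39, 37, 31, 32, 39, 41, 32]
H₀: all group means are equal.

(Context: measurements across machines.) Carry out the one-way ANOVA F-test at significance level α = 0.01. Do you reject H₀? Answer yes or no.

reject H₀: yes

Group means [23.09, 37.29, 35.67, 35.86], grand mean 31.971
SSB = Σnᵢ(x̄ᵢ−x̄)² = 1293.776; SSW = ΣΣ(x−x̄ᵢ)² = 761.195
MSB = 1293.776/3 = 431.2586; MSW = 761.195/30 = 25.3732
F = MSB/MSW = 16.9966
df = (3, 30)
p-value (upper-tail) = 0.00000
At α=0.01: p < α → reject H₀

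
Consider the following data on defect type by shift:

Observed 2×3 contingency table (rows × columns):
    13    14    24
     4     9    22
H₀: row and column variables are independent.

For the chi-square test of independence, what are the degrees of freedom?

df = (r−1)(c−1) = (2−1)·(3−1) = 2

degrees of freedom = 2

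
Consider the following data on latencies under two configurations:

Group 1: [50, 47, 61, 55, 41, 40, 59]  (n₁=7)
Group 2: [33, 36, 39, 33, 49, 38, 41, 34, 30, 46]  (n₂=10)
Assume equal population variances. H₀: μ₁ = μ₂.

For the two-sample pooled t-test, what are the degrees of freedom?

degrees of freedom = 15

df = n₁ + n₂ − 2 = 7 + 10 − 2 = 15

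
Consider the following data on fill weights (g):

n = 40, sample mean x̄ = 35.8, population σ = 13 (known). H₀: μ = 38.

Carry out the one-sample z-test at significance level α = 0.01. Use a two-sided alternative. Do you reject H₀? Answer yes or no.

reject H₀: no

SE = σ/√n = 13/√40 = 2.0555
z = (x̄−μ₀)/SE = (35.8−38)/2.0555 = -1.0703
p-value (two-sided) = 0.28448
At α=0.01: p ≥ α → fail to reject H₀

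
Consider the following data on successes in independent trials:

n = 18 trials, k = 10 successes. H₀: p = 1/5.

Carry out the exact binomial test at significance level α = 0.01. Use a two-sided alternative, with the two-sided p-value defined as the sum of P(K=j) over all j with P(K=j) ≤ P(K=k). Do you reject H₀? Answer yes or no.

Exact binomial: n=18, k=10, p₀=1/5=0.2000
P(X=j) = C(n,j)·p₀^j·(1−p₀)^(n−j); p = Σ P(X=j) over j with P(X=j) ≤ P(X=10)
p-value (two-sided) = 0.00091
At α=0.01: p < α → reject H₀

reject H₀: yes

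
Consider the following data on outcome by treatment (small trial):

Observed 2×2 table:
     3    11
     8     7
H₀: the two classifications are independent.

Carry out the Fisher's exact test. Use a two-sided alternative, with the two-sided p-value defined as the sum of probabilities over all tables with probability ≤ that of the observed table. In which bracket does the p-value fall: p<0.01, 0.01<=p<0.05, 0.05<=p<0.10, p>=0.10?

p-value bracket: p>=0.10

Margins: r₁=14, r₂=15, c₁=11, c₂=18, n=29
p_obs = C(14,3)·C(15,8)/C(29,11); sum pmf over tables with pmf ≤ p_obs
p-value (two-sided) = 0.12814
→ bracket: p>=0.10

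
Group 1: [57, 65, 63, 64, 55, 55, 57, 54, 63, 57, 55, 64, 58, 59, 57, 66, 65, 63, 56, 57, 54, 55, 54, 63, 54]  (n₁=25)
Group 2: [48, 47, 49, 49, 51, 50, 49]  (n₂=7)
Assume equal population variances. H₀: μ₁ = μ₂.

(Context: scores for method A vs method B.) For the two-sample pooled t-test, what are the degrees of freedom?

degrees of freedom = 30

df = n₁ + n₂ − 2 = 25 + 7 − 2 = 30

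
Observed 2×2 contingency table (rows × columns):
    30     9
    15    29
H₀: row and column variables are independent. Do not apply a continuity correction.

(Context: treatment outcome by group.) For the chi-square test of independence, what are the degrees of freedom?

degrees of freedom = 1

df = (r−1)(c−1) = (2−1)·(2−1) = 1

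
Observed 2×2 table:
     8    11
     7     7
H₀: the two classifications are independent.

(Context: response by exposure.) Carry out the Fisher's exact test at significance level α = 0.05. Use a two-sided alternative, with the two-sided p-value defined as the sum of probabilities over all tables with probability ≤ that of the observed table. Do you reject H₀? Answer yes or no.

Margins: r₁=19, r₂=14, c₁=15, c₂=18, n=33
p_obs = C(19,8)·C(14,7)/C(33,15); sum pmf over tables with pmf ≤ p_obs
p-value (two-sided) = 0.73253
At α=0.05: p ≥ α → fail to reject H₀

reject H₀: no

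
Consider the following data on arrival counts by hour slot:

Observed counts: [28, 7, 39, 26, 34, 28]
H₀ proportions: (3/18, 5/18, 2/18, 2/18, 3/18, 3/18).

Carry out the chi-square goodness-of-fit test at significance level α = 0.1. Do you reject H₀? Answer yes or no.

reject H₀: yes

n = 162; E_i = n·p_i = [27.00, 45.00, 18.00, 18.00, 27.00, 27.00]
χ² = (28−27.00)²/27.00 + (7−45.00)²/45.00 + (39−18.00)²/18.00 + (26−18.00)²/18.00 + (34−27.00)²/27.00 + (28−27.00)²/27.00 = 62.0333
df = 5
p-value (upper-tail) = 0.00000
At α=0.1: p < α → reject H₀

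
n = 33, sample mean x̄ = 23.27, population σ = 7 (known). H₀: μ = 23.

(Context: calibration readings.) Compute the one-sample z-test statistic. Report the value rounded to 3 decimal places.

SE = σ/√n = 7/√33 = 1.2185
z = (x̄−μ₀)/SE = (23.27−23)/1.2185 = 0.2216

test statistic = 0.222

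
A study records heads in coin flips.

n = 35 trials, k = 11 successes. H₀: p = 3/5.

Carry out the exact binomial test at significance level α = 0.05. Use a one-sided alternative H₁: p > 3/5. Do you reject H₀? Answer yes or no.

Exact binomial: n=35, k=11, p₀=3/5=0.6000
P(X≥11) from Σ C(n,i)·p₀^i·(1−p₀)^(n−i)
p-value (one-sided, H₁ greater) = 0.99983
At α=0.05: p ≥ α → fail to reject H₀

reject H₀: no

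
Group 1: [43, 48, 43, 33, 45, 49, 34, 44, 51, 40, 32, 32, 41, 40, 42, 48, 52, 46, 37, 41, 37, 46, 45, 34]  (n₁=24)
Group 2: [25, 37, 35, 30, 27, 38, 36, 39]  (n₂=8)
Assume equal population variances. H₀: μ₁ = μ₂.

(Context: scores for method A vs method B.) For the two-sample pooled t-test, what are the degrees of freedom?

degrees of freedom = 30

df = n₁ + n₂ − 2 = 24 + 8 − 2 = 30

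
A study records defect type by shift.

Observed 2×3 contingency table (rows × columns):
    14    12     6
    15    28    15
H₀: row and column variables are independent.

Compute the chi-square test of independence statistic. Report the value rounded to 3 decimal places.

test statistic = 3.034

Row totals [32, 58], col totals [29, 40, 21], n=90
χ² = (14−10.31)²/10.31 + (12−14.22)²/14.22 + (6−7.47)²/7.47 + (15−18.69)²/18.69 + (28−25.78)²/25.78 + (15−13.53)²/13.53 = 3.0337
df = 2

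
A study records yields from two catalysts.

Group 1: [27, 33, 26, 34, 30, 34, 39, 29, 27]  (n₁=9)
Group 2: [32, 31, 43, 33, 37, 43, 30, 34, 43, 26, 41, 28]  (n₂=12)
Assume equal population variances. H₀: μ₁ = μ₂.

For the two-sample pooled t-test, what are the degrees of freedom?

df = n₁ + n₂ − 2 = 9 + 12 − 2 = 19

degrees of freedom = 19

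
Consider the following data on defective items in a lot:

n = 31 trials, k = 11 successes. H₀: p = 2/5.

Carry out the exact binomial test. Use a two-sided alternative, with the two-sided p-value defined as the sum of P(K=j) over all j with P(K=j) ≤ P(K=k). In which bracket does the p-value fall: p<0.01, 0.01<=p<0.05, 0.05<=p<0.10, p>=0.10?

Exact binomial: n=31, k=11, p₀=2/5=0.4000
P(X=j) = C(n,j)·p₀^j·(1−p₀)^(n−j); p = Σ P(X=j) over j with P(X=j) ≤ P(X=11)
p-value (two-sided) = 0.71515
→ bracket: p>=0.10

p-value bracket: p>=0.10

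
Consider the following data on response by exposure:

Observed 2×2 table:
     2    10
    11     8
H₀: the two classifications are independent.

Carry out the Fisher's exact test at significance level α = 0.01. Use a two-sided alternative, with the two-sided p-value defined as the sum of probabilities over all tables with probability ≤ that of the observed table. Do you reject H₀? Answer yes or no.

reject H₀: no

Margins: r₁=12, r₂=19, c₁=13, c₂=18, n=31
p_obs = C(12,2)·C(19,11)/C(31,13); sum pmf over tables with pmf ≤ p_obs
p-value (two-sided) = 0.03170
At α=0.01: p ≥ α → fail to reject H₀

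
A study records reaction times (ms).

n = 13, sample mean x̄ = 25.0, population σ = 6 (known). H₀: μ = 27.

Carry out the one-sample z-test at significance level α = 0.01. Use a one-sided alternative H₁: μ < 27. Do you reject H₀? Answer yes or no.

reject H₀: no

SE = σ/√n = 6/√13 = 1.6641
z = (x̄−μ₀)/SE = (25.0−27)/1.6641 = -1.2019
p-value (one-sided, H₁ less) = 0.11471
At α=0.01: p ≥ α → fail to reject H₀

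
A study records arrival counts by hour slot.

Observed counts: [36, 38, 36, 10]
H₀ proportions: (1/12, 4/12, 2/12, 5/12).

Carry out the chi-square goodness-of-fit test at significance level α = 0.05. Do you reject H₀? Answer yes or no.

reject H₀: yes

n = 120; E_i = n·p_i = [10.00, 40.00, 20.00, 50.00]
χ² = (36−10.00)²/10.00 + (38−40.00)²/40.00 + (36−20.00)²/20.00 + (10−50.00)²/50.00 = 112.5000
df = 3
p-value (upper-tail) = 0.00000
At α=0.05: p < α → reject H₀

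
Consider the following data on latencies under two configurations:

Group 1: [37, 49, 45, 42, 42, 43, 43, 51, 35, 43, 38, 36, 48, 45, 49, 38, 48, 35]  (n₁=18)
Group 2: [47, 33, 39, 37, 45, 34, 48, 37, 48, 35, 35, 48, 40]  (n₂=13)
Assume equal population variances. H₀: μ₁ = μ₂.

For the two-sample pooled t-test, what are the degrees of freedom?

degrees of freedom = 29

df = n₁ + n₂ − 2 = 18 + 13 − 2 = 29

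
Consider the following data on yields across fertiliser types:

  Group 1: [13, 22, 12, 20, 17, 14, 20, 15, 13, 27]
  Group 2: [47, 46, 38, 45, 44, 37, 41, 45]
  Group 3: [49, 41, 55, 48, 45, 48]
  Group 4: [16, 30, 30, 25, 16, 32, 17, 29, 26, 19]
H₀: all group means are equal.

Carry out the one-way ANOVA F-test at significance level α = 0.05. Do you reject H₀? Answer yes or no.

reject H₀: yes

Group means [17.30, 42.88, 47.67, 24.00], grand mean 30.647
SSB = Σnᵢ(x̄ᵢ−x̄)² = 5157.456; SSW = ΣΣ(x−x̄ᵢ)² = 786.308
MSB = 5157.456/3 = 1719.1521; MSW = 786.308/30 = 26.2103
F = MSB/MSW = 65.5908
df = (3, 30)
p-value (upper-tail) = 0.00000
At α=0.05: p < α → reject H₀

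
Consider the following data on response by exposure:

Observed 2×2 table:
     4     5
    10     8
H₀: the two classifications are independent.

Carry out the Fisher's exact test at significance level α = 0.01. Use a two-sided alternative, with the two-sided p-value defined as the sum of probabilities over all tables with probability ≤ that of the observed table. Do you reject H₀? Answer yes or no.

Margins: r₁=9, r₂=18, c₁=14, c₂=13, n=27
p_obs = C(9,4)·C(18,10)/C(27,14); sum pmf over tables with pmf ≤ p_obs
p-value (two-sided) = 0.69458
At α=0.01: p ≥ α → fail to reject H₀

reject H₀: no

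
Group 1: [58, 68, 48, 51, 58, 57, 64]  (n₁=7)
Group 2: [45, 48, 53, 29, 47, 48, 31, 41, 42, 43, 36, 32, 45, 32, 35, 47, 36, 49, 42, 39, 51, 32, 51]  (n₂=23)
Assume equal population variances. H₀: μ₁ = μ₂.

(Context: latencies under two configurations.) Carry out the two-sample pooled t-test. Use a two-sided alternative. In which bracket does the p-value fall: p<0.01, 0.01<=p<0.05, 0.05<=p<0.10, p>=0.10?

p-value bracket: p<0.01

x̄₁=57.714, s₁=6.897, n₁=7
x̄₂=41.478, s₂=7.348, n₂=23
s_p² = [6·6.897² + 22·7.348²]/28 = 52.6131
SE = √(s_p²·(1/7+1/23)) = 3.1311
t = (57.714−41.478)/3.1311 = 5.1854
df = 28
p-value (two-sided) = 0.00002
→ bracket: p<0.01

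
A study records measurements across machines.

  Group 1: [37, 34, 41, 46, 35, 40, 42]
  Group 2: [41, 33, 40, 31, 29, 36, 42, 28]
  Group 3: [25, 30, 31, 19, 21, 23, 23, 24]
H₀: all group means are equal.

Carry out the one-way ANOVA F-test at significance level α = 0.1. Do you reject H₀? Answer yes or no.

Group means [39.29, 35.00, 24.50], grand mean 32.652
SSB = Σnᵢ(x̄ᵢ−x̄)² = 883.789; SSW = ΣΣ(x−x̄ᵢ)² = 443.429
MSB = 883.789/2 = 441.8944; MSW = 443.429/20 = 22.1714
F = MSB/MSW = 19.9308
df = (2, 20)
p-value (upper-tail) = 0.00002
At α=0.1: p < α → reject H₀

reject H₀: yes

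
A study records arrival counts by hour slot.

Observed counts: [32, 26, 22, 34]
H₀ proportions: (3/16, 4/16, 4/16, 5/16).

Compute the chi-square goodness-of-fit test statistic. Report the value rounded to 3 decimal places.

test statistic = 7.057

n = 114; E_i = n·p_i = [21.38, 28.50, 28.50, 35.62]
χ² = (32−21.38)²/21.38 + (26−28.50)²/28.50 + (22−28.50)²/28.50 + (34−35.62)²/35.62 = 7.0573
df = 3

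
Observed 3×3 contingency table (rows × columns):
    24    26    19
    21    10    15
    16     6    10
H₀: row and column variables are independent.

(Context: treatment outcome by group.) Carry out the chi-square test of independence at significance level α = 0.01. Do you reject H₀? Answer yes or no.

reject H₀: no

Row totals [69, 46, 32], col totals [61, 42, 44], n=147
χ² = (24−28.63)²/28.63 + (26−19.71)²/19.71 + (19−20.65)²/20.65 + (21−19.09)²/19.09 + (10−13.14)²/13.14 + (15−13.77)²/13.77 + (16−13.28)²/13.28 + (6−9.14)²/9.14 + (10−9.58)²/9.58 = 5.5956
df = 4
p-value (upper-tail) = 0.23145
At α=0.01: p ≥ α → fail to reject H₀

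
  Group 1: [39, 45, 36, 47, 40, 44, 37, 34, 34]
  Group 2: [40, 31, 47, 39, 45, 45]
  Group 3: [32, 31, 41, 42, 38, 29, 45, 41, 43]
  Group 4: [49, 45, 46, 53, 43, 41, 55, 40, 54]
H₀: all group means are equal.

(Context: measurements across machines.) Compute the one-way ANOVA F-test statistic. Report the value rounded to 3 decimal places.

test statistic = 4.894

Group means [39.56, 41.17, 38.00, 47.33], grand mean 41.545
SSB = Σnᵢ(x̄ᵢ−x̄)² = 451.126; SSW = ΣΣ(x−x̄ᵢ)² = 891.056
MSB = 451.126/3 = 150.3754; MSW = 891.056/29 = 30.7261
F = MSB/MSW = 4.8941
df = (3, 29)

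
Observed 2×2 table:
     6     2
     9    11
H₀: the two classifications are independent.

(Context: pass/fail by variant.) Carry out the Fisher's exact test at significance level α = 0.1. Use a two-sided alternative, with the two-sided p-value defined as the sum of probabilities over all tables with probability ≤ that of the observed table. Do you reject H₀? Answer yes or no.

reject H₀: no

Margins: r₁=8, r₂=20, c₁=15, c₂=13, n=28
p_obs = C(8,6)·C(20,9)/C(28,15); sum pmf over tables with pmf ≤ p_obs
p-value (two-sided) = 0.22126
At α=0.1: p ≥ α → fail to reject H₀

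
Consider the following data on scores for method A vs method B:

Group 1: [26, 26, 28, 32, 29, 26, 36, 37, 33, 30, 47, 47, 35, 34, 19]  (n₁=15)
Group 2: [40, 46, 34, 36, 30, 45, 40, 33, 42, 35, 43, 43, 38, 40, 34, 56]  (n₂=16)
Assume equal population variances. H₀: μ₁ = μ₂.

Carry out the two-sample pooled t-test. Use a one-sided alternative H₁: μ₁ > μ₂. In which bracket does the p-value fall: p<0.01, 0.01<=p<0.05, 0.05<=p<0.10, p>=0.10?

x̄₁=32.333, s₁=7.603, n₁=15
x̄₂=39.688, s₂=6.343, n₂=16
s_p² = [14·7.603² + 15·6.343²]/29 = 48.7162
SE = √(s_p²·(1/15+1/16)) = 2.5085
t = (32.333−39.688)/2.5085 = -2.9317
df = 29
p-value (one-sided, H₁ greater) = 0.99674
→ bracket: p>=0.10

p-value bracket: p>=0.10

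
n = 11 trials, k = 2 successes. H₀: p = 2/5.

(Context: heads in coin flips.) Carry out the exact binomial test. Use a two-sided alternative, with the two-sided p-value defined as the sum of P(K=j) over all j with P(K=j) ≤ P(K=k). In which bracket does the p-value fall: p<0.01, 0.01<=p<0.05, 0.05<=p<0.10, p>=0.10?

p-value bracket: p>=0.10

Exact binomial: n=11, k=2, p₀=2/5=0.4000
P(X=j) = C(n,j)·p₀^j·(1−p₀)^(n−j); p = Σ P(X=j) over j with P(X=j) ≤ P(X=2)
p-value (two-sided) = 0.21827
→ bracket: p>=0.10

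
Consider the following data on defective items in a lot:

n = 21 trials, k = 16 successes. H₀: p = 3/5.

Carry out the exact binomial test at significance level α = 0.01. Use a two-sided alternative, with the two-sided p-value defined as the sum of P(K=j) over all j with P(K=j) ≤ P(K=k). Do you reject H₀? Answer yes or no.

Exact binomial: n=21, k=16, p₀=3/5=0.6000
P(X=j) = C(n,j)·p₀^j·(1−p₀)^(n−j); p = Σ P(X=j) over j with P(X=j) ≤ P(X=16)
p-value (two-sided) = 0.18066
At α=0.01: p ≥ α → fail to reject H₀

reject H₀: no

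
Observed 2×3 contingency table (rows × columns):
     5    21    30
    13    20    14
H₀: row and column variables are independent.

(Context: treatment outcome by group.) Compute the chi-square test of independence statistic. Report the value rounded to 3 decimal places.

test statistic = 8.678

Row totals [56, 47], col totals [18, 41, 44], n=103
χ² = (5−9.79)²/9.79 + (21−22.29)²/22.29 + (30−23.92)²/23.92 + (13−8.21)²/8.21 + (20−18.71)²/18.71 + (14−20.08)²/20.08 = 8.6780
df = 2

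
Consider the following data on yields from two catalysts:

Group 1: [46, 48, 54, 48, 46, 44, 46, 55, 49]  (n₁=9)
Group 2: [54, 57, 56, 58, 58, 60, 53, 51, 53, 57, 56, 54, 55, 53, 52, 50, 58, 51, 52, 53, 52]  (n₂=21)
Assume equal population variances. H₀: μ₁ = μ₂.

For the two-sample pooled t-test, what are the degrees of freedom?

degrees of freedom = 28

df = n₁ + n₂ − 2 = 9 + 21 − 2 = 28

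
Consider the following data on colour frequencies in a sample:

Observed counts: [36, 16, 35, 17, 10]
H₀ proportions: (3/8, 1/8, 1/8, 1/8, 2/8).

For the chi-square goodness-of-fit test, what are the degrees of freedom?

degrees of freedom = 4

df = k − 1 = 5 − 1 = 4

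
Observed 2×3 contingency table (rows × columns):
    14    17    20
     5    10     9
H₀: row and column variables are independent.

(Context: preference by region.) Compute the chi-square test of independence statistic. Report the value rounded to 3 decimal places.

Row totals [51, 24], col totals [19, 27, 29], n=75
χ² = (14−12.92)²/12.92 + (17−18.36)²/18.36 + (20−19.72)²/19.72 + (5−6.08)²/6.08 + (10−8.64)²/8.64 + (9−9.28)²/9.28 = 0.6094
df = 2

test statistic = 0.609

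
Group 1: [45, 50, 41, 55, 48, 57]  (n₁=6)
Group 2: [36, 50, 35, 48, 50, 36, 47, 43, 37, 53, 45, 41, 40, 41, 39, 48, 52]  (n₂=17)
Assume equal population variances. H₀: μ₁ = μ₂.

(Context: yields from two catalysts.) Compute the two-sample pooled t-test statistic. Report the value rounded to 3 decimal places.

x̄₁=49.333, s₁=6.022, n₁=6
x̄₂=43.588, s₂=5.990, n₂=17
s_p² = [5·6.022² + 16·5.990²]/21 = 35.9739
SE = √(s_p²·(1/6+1/17)) = 2.8481
t = (49.333−43.588)/2.8481 = 2.0172
df = 21

test statistic = 2.017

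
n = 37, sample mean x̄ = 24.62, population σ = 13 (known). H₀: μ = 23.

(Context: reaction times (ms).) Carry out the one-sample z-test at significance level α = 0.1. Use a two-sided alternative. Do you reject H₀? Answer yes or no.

reject H₀: no

SE = σ/√n = 13/√37 = 2.1372
z = (x̄−μ₀)/SE = (24.62−23)/2.1372 = 0.7580
p-value (two-sided) = 0.44845
At α=0.1: p ≥ α → fail to reject H₀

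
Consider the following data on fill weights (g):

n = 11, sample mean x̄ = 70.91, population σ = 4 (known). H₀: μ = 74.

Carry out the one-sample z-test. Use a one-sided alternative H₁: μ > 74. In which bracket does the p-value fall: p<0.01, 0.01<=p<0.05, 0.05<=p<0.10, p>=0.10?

SE = σ/√n = 4/√11 = 1.2060
z = (x̄−μ₀)/SE = (70.91−74)/1.2060 = -2.5621
p-value (one-sided, H₁ greater) = 0.99480
→ bracket: p>=0.10

p-value bracket: p>=0.10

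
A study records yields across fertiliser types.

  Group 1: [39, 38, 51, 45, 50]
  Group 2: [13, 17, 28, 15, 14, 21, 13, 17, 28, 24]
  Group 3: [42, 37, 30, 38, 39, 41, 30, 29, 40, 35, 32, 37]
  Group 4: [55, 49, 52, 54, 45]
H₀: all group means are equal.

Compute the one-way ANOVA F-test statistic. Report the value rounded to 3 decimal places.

Group means [44.60, 19.00, 35.83, 51.00], grand mean 34.312
SSB = Σnᵢ(x̄ᵢ−x̄)² = 4294.008; SSW = ΣΣ(x−x̄ᵢ)² = 752.867
MSB = 4294.008/3 = 1431.3361; MSW = 752.867/28 = 26.8881
F = MSB/MSW = 53.2331
df = (3, 28)

test statistic = 53.233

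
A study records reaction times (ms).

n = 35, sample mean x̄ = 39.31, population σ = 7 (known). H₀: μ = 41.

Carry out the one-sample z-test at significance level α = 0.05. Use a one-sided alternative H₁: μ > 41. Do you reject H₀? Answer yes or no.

reject H₀: no

SE = σ/√n = 7/√35 = 1.1832
z = (x̄−μ₀)/SE = (39.31−41)/1.1832 = -1.4283
p-value (one-sided, H₁ greater) = 0.92340
At α=0.05: p ≥ α → fail to reject H₀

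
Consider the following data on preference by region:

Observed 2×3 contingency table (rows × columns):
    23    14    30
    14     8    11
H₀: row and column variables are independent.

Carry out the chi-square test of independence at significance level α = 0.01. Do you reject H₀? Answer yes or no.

reject H₀: no

Row totals [67, 33], col totals [37, 22, 41], n=100
χ² = (23−24.79)²/24.79 + (14−14.74)²/14.74 + (30−27.47)²/27.47 + (14−12.21)²/12.21 + (8−7.26)²/7.26 + (11−13.53)²/13.53 = 1.2103
df = 2
p-value (upper-tail) = 0.54598
At α=0.01: p ≥ α → fail to reject H₀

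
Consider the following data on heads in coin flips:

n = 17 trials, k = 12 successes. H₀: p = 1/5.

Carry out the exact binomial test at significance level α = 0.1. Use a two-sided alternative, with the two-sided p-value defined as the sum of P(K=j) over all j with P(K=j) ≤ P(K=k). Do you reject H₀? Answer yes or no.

Exact binomial: n=17, k=12, p₀=1/5=0.2000
P(X=j) = C(n,j)·p₀^j·(1−p₀)^(n−j); p = Σ P(X=j) over j with P(X=j) ≤ P(X=12)
p-value (two-sided) = 0.00001
At α=0.1: p < α → reject H₀

reject H₀: yes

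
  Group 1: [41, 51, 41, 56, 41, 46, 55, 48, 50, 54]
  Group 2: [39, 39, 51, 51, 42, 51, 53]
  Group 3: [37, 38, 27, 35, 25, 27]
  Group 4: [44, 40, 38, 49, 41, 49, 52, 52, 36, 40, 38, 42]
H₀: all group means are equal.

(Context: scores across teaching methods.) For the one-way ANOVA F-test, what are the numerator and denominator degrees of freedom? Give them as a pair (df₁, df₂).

degrees of freedom = [3, 31]

k = 4 groups, N = 35 total
df = (k−1, N−k) = (4−1, 35−4) = (3, 31)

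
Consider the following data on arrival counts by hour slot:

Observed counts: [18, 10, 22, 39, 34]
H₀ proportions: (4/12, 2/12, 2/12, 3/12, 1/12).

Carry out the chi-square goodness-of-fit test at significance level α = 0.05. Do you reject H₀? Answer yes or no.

n = 123; E_i = n·p_i = [41.00, 20.50, 20.50, 30.75, 10.25]
χ² = (18−41.00)²/41.00 + (10−20.50)²/20.50 + (22−20.50)²/20.50 + (39−30.75)²/30.75 + (34−10.25)²/10.25 = 75.6341
df = 4
p-value (upper-tail) = 0.00000
At α=0.05: p < α → reject H₀

reject H₀: yes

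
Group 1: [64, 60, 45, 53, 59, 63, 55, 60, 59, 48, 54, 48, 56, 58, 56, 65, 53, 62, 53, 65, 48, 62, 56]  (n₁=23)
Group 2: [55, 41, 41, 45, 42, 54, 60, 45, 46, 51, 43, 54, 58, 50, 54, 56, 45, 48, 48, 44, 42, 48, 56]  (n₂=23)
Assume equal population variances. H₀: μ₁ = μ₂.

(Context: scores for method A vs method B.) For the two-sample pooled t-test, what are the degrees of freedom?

df = n₁ + n₂ − 2 = 23 + 23 − 2 = 44

degrees of freedom = 44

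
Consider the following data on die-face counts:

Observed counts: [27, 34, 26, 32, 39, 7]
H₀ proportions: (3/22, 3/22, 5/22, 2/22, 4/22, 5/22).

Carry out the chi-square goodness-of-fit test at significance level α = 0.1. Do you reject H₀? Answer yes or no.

n = 165; E_i = n·p_i = [22.50, 22.50, 37.50, 15.00, 30.00, 37.50]
χ² = (27−22.50)²/22.50 + (34−22.50)²/22.50 + (26−37.50)²/37.50 + (32−15.00)²/15.00 + (39−30.00)²/30.00 + (7−37.50)²/37.50 = 57.0778
df = 5
p-value (upper-tail) = 0.00000
At α=0.1: p < α → reject H₀

reject H₀: yes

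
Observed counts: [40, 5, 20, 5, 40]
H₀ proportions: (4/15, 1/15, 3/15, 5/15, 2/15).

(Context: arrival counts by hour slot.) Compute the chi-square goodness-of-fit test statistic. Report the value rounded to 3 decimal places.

test statistic = 75.909

n = 110; E_i = n·p_i = [29.33, 7.33, 22.00, 36.67, 14.67]
χ² = (40−29.33)²/29.33 + (5−7.33)²/7.33 + (20−22.00)²/22.00 + (5−36.67)²/36.67 + (40−14.67)²/14.67 = 75.9091
df = 4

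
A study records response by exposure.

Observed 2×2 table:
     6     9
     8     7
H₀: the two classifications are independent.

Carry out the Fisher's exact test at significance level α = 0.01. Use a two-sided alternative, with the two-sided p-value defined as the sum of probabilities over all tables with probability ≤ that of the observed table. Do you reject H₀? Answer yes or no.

Margins: r₁=15, r₂=15, c₁=14, c₂=16, n=30
p_obs = C(15,6)·C(15,8)/C(30,14); sum pmf over tables with pmf ≤ p_obs
p-value (two-sided) = 0.71525
At α=0.01: p ≥ α → fail to reject H₀

reject H₀: no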